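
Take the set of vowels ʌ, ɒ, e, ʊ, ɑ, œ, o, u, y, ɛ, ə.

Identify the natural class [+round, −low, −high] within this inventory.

Checking each segment against [+round], [−low], [−high]: /œ/ (mid front rounded lax vowel), /o/ (mid back rounded tense vowel) satisfy every feature; every other segment in the inventory fails at least one.

œ, o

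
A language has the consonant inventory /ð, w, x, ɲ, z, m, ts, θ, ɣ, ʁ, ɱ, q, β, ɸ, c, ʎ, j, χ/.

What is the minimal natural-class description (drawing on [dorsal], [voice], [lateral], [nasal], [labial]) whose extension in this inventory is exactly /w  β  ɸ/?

[−nasal, +labial]

/w, β, ɸ/ are all [−nasal], [+labial], and no other segment in the inventory matches both values. Dropping any one of them over-generates: [+labial] alone would also admit /m, ɱ/; [−nasal] alone would also admit /ð, x, z, ts, …/. No other single listed feature picks out exactly this set either, so fewer than two features will not do.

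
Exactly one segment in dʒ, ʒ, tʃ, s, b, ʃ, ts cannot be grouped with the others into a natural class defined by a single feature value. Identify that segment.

[strident] (equivalently [labial], [coronal]) groups all but one: /ʒ, s, ts, tʃ, dʒ, ʃ/ share [+strident] while /b/ (voiced bilabial stop) alone is [−strident]. Removing any other segment would not leave a single-feature class that excludes it.

b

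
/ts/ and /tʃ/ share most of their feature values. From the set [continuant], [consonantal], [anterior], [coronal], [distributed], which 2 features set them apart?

/ts/ (voiceless alveolar affricate) and /tʃ/ (voiceless postalveolar affricate) agree on [-continuant], [+consonantal], [+coronal]. They differ on [anterior] (/ts/ [+], /tʃ/ [-]), [distributed] (/ts/ [-], /tʃ/ [+]).

[anterior], [distributed]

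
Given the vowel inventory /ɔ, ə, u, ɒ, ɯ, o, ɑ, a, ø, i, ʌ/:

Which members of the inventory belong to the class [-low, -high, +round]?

Eliminate segments failing any feature: /ə, ʌ/ are [-round]; /u, ɯ, i/ are [+high]; /ɒ, ɑ, a/ are [+low]. The remaining /ɔ, o, ø/ satisfy [-low], [-high], [+round].

ɔ, o, ø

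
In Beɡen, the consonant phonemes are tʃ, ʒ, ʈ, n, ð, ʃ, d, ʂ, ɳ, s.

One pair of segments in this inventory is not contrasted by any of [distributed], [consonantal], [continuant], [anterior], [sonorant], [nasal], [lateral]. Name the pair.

ʃ, ʒ

On the given features, /ʃ/ and /ʒ/ have an identical profile: [+distributed], [+consonantal], [+continuant], [-anterior], [-sonorant], [-nasal], [-lateral]. No other two segments in the inventory coincide on all 7 features. (They do differ in [voice], which is not among the given features.)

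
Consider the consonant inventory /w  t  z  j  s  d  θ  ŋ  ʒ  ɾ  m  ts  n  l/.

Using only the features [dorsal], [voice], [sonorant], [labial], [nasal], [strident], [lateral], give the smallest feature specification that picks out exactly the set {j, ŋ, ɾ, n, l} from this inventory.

[+sonorant, -labial]

The class [+sonorant], [-labial] has exactly /j, ŋ, ɾ, n, l/ as its extension in this inventory. No smaller conjunction from the listed features achieves this: [-labial] alone would also admit /t, z, s, d, …/; [+sonorant] alone would also admit /w, m/; and checking the remaining single features turns up none with this extension.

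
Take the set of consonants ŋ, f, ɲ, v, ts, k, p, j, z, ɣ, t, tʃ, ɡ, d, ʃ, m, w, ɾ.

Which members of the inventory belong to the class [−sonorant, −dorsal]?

f, v, ts, p, z, t, tʃ, d, ʃ

Among the inventory, the [−sonorant] segments are /f, v, ts, k, p, z, ɣ, t, tʃ, ɡ, d, ʃ/.
Then [−dorsal] leaves /f, v, ts, p, z, t, tʃ, d, ʃ/.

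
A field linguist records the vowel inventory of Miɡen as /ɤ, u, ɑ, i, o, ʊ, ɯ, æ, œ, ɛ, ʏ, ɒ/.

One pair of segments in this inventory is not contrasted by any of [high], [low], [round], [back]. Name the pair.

u, ʊ

/u/ (high back rounded tense vowel) and /ʊ/ (high back rounded lax vowel) are both [+high], [−low], [+round], [+back], so none of the listed features separates them. (They do differ in [tense], which is not among the given features.) Every other pair in the inventory differs on at least one listed feature.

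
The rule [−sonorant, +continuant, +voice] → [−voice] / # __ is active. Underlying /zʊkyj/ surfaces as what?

Only the initial segment /z/ is both word-initial and matches the structural description. It is a voiced alveolar fricative, so [−sonorant, +continuant, +voice] holds; changing it to [−voice] with all other features held fixed yields /s/ (voiceless alveolar fricative). No other segment meets both the structural description and the environment, so the output is [sʊkyj].

[sʊkyj]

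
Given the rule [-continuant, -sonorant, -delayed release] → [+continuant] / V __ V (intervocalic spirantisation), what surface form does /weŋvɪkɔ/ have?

[weŋvɪxɔ]

Only /k/ occurs between two vowels (/ɪ/ __ /ɔ/) and matches the structural description. It is a voiceless velar stop, so [-continuant, -sonorant, -delayed release] holds; changing it to [+continuant] with all other features held fixed yields /x/ (voiceless velar fricative). No other segment meets both the structural description and the environment, so the output is [weŋvɪxɔ].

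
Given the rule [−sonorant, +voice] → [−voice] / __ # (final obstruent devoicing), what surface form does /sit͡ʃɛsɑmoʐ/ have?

[sit͡ʃɛsɑmoʂ]

/ʐ/ satisfies [−sonorant, +voice] and sits in __ #. The [−voice] counterpart of the voiced retroflex fricative is /ʂ/. Other segments in /sit͡ʃɛsɑmoʐ/ either fail the structural description or are not in the environment, so the surface form is [sit͡ʃɛsɑmoʂ].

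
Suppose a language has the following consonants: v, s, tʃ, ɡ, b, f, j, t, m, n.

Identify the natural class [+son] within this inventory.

j, m, n

The feature [sonorant] marks segments produced without turbulent airflow (nasals, liquids, glides, vowels). In this inventory /j, m, n/ have that property, so they are [+sonorant]; /v, s, tʃ, ɡ, b, f, t/ are [−sonorant].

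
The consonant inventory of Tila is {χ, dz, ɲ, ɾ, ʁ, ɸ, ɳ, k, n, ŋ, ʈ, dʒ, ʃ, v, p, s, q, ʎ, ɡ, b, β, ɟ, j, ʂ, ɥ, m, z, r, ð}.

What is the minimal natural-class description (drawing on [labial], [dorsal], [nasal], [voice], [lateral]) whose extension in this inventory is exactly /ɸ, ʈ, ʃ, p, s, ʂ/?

/ɸ, ʈ, ʃ, p, s, ʂ/ are all [−voice], [−dorsal], and no other segment in the inventory matches both values. Dropping any one of them over-generates: [−dorsal] alone would also admit /dz, ɾ, ɳ, n, …/; [−voice] alone would also admit /χ, k, q/. No other single listed feature picks out exactly this set either, so fewer than two features will not do.

[−voice, −dorsal]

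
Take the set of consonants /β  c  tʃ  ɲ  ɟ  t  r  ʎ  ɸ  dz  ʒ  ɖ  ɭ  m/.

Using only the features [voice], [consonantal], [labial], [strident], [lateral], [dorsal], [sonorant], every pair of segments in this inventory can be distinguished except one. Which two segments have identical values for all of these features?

dz, ʒ

/dz/ (voiced alveolar affricate) and /ʒ/ (voiced postalveolar fricative) are both [+voice], [+consonantal], [−labial], [+strident], [−lateral], [−dorsal], [−sonorant], so none of the listed features separates them. (They do differ in [continuant], [anterior] and [distributed], which are not among the given features.) Every other pair in the inventory differs on at least one listed feature.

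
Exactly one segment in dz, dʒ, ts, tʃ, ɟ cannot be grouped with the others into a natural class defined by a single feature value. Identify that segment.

ɟ

[delayed release] (equivalently [strident], [dorsal]) groups all but one: /ts, dʒ, tʃ, dz/ share [+delayed release] while /ɟ/ (voiced palatal stop) alone is [−delayed release]. Removing any other segment would not leave a single-feature class that excludes it.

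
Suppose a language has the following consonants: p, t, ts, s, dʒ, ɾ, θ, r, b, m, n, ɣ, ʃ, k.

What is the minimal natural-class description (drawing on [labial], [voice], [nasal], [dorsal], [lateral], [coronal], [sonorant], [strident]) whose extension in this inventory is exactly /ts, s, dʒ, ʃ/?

/ts, s, dʒ, ʃ/ are exactly the [+strident] segments in the inventory, so a single feature suffices.

[+strident]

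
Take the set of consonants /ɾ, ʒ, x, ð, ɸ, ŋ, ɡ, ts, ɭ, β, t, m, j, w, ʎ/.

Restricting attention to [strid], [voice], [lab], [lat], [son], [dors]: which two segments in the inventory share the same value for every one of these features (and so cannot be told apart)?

On the given features, /ŋ/ and /j/ have an identical profile: [−strident], [+voice], [−labial], [−lateral], [+sonorant], [+dorsal]. No other two segments in the inventory coincide on all 6 features. (They do differ in [nasal], [continuant] and [back], which are not among the given features.)

ŋ, j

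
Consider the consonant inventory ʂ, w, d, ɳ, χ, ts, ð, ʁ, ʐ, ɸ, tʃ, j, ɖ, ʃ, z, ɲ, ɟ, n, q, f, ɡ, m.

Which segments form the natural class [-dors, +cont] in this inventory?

ʂ, ð, ʐ, ɸ, ʃ, z, f

First, the [-dorsal] segments are /ʂ, d, ɳ, ts, ð, ʐ, ɸ, tʃ, ɖ, ʃ, z, n, f, m/.
Then [+continuant] leaves /ʂ, ð, ʐ, ɸ, ʃ, z, f/.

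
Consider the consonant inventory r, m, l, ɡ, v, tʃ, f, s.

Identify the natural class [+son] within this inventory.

r, m, l

The feature [sonorant] marks segments produced without turbulent airflow (nasals, liquids, glides, vowels). In this inventory /r, m, l/ have that property, so they are [+sonorant]; /ɡ, v, tʃ, f, s/ are [−sonorant].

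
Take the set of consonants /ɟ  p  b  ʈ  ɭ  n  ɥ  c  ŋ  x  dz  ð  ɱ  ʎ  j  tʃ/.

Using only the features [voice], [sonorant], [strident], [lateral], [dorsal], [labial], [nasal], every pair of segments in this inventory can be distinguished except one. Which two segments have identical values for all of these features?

/x/ (voiceless velar fricative) and /c/ (voiceless palatal stop) are both [−voice], [−sonorant], [−strident], [−lateral], [+dorsal], [−labial], [−nasal], so none of the listed features separates them. (They do differ in [continuant] and [back], which are not among the given features.) Every other pair in the inventory differs on at least one listed feature.

x, c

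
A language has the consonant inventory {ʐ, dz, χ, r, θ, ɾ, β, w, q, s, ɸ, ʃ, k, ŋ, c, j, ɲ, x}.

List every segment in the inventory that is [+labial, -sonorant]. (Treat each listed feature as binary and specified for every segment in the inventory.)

The [+labial] segments are /β, w, ɸ/.
Then [-sonorant] leaves /β, ɸ/.

β, ɸ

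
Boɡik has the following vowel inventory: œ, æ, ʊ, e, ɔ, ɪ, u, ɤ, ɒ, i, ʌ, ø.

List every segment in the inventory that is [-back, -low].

œ, e, ɪ, i, ø

Eliminate segments failing any feature: /æ/ is [+low]; /ʊ, ɔ, u, ɤ, ɒ, ʌ/ are [+back]. The remaining /œ, e, ɪ, i, ø/ satisfy [-back], [-low].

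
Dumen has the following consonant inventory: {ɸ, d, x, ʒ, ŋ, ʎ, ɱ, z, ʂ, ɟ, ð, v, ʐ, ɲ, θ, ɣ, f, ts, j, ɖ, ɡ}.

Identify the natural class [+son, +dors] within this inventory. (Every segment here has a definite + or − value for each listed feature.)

ŋ, ʎ, ɲ, j

Eliminate segments failing any feature: /ɸ, d, x, ʒ, z, ʂ, ɟ, ð, v, ʐ, θ, ɣ, f, ts, ɖ, ɡ/ are [−sonorant]; /ɱ/ is [−dorsal]. The remaining /ŋ, ʎ, ɲ, j/ satisfy [+sonorant], [+dorsal].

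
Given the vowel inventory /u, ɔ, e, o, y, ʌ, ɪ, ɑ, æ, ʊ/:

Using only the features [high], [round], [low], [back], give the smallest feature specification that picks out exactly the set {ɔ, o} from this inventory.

/ɔ, o/ are all [−high], [+round], and no other segment in the inventory matches both values. Dropping any one of them over-generates: [+round] alone would also admit /u, y, ʊ/; [−high] alone would also admit /e, ʌ, ɑ, æ/. No other single listed feature picks out exactly this set either, so fewer than two features will not do.

[−high, +round]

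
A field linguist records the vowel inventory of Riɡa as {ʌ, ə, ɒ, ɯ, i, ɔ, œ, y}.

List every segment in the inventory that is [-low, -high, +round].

Checking each segment against [-low], [-high], [+round]: /ɔ/ (mid back rounded lax vowel), /œ/ (mid front rounded lax vowel) satisfy every feature; every other segment in the inventory fails at least one.

ɔ, œ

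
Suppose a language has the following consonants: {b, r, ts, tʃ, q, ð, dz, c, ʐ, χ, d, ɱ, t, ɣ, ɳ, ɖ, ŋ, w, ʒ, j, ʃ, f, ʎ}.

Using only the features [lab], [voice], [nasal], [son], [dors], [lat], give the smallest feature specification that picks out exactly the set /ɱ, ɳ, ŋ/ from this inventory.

Every target segment is [+nasal] and no other inventory member is, so one feature is enough.

[+nasal]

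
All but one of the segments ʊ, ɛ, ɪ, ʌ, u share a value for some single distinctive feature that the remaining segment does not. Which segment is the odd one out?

u

[tense] groups all but one: /ɛ, ɪ, ʌ, ʊ/ share [−tense] while /u/ (high back rounded tense vowel) alone is [+tense]. Removing any other segment would not leave a single-feature class that excludes it.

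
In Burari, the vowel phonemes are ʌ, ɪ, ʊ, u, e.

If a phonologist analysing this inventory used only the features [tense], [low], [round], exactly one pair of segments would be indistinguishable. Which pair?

ɪ, ʌ

On the given features, /ɪ/ and /ʌ/ have an identical profile: [−tense], [−low], [−round]. No other two segments in the inventory coincide on all 3 features. (They do differ in [high] and [back], which are not among the given features.)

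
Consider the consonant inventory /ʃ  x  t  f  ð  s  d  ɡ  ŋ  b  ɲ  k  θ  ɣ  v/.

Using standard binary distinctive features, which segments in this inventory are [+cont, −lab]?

ʃ, x, ð, s, θ, ɣ

The [+continuant] segments are /ʃ, x, f, ð, s, θ, ɣ, v/.
Of those, [−labial] leaves /ʃ, x, ð, s, θ, ɣ/.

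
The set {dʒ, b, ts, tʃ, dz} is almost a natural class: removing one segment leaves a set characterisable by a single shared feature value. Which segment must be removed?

/dʒ, dz, tʃ, ts/ are all [+delayed release], but /b/ (voiced bilabial stop) is [-delayed release]. No other single segment can be removed to leave a set sharing one feature value that the removed segment lacks, so /b/ is the odd one out.

b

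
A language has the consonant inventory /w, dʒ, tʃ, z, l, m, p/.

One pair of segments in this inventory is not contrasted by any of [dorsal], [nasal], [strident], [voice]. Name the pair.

dʒ, z

Both /dʒ/ and /z/ are [−dorsal], [−nasal], [+strident], [+voice]. Since the list omits [continuant], [anterior] and [distributed] — which do distinguish the voiced postalveolar affricate from the voiced alveolar fricative — this pair collapses; all other pairs remain distinct.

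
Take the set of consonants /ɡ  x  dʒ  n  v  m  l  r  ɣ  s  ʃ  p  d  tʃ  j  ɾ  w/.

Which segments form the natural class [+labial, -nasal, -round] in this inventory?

Among the inventory, the [+labial] segments are /v, m, p, w/.
Among these, [-nasal] gives /v, p, w/.
Then [-round] leaves /v, p/.

v, p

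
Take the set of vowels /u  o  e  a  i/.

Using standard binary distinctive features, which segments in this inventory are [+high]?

The feature [high] marks segments produced with the tongue body raised. In this inventory /u, i/ have that property, so they are [+high]; /o, e, a/ are [−high].

u, i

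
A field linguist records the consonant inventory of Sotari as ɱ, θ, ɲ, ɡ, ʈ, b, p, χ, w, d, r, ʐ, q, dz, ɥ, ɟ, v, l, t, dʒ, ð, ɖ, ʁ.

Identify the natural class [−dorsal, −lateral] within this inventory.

ɱ, θ, ʈ, b, p, d, r, ʐ, dz, v, t, dʒ, ð, ɖ

Checking each segment against [−dorsal], [−lateral]: /ɱ/ (labiodental nasal), /θ/ (voiceless dental fricative), /ʈ/ (voiceless retroflex stop), /b/ (voiced bilabial stop), /p/ (voiceless bilabial stop), /d/ (voiced alveolar stop), among others, satisfy every feature; every other segment in the inventory fails at least one.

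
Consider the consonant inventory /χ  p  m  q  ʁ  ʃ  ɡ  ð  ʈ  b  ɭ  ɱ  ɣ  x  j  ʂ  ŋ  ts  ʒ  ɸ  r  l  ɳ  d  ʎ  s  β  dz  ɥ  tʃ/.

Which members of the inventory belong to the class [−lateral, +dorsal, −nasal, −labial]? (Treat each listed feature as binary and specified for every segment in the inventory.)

Eliminate segments failing any feature: /p, m, ʃ, ð, ʈ, b, ɱ, ʂ, ts, ʒ, ɸ, r, ɳ, d, s, β, dz, tʃ/ are [−dorsal]; /ɭ, l, ʎ/ are [+lateral]; /ŋ/ is [+nasal]; /ɥ/ is [+labial]. The remaining /χ, q, ʁ, ɡ, ɣ, x, j/ satisfy [−lateral], [+dorsal], [−nasal], [−labial].

χ, q, ʁ, ɡ, ɣ, x, j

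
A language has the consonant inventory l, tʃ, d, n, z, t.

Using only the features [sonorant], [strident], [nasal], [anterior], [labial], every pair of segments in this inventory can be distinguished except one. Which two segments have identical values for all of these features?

Both /t/ and /d/ are [−sonorant], [−strident], [−nasal], [+anterior], [−labial]. Since the list omits [voice] — which does distinguish the voiceless alveolar stop from the voiced alveolar stop — this pair collapses; all other pairs remain distinct.

t, d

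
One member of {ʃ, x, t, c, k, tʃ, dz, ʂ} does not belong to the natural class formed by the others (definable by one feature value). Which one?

dz

The remaining segments after removing /dz/ share [-voice]; /dz/ (voiced alveolar affricate) is [+voice]. For every other candidate removal, the leftover set fails to share any single feature value that the removed segment lacks.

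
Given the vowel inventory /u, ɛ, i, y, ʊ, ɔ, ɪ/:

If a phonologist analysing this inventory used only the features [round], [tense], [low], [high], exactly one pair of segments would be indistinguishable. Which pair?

y, u

On the given features, /y/ and /u/ have an identical profile: [+round], [+tense], [−low], [+high]. No other two segments in the inventory coincide on all 4 features. (They do differ in [back], which is not among the given features.)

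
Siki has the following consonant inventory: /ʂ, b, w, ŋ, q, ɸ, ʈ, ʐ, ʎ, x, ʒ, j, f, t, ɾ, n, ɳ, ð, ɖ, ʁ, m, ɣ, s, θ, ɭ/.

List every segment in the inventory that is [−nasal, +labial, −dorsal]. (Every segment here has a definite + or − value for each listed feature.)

b, ɸ, f

Checking each segment against [−nasal], [+labial], [−dorsal]: /b/ (voiced bilabial stop), /ɸ/ (voiceless bilabial fricative), /f/ (voiceless labiodental fricative) satisfy every feature; every other segment in the inventory fails at least one.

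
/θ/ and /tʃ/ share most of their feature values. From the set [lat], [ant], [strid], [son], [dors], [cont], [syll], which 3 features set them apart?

/θ/ is the voiceless dental fricative and /tʃ/ is the voiceless postalveolar affricate. Both are [-lateral], [-sonorant], [-dorsal], [-syllabic]. /θ/ is [+continuant] while /tʃ/ is [-continuant]; /θ/ is [-strident] while /tʃ/ is [+strident]; /θ/ is [+anterior] while /tʃ/ is [-anterior], so the distinguishing features are [continuant], [strident], [anterior].

[continuant], [strident], [anterior]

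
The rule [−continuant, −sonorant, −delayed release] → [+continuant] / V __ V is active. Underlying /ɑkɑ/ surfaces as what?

The only segment in the rule's environment that also matches [−continuant, −sonorant, −delayed release] is /k/. Applying [+continuant] turns the voiceless velar stop into /x/ (voiceless velar fricative), giving [ɑxɑ].

[ɑxɑ]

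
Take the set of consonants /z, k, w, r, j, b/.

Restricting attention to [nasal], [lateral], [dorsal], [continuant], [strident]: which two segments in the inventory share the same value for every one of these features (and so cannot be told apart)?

w, j

Both /w/ and /j/ are [-nasal], [-lateral], [+dorsal], [+continuant], [-strident]. Since the list omits [labial], [round] and [back] — which do distinguish the labial-velar glide from the palatal glide — this pair collapses; all other pairs remain distinct.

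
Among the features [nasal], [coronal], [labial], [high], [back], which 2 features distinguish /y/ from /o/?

[high], [back]

/y/ (high front rounded tense vowel) and /o/ (mid back rounded tense vowel) agree on [−nasal], [−coronal], [+labial]. They differ on [high] (/y/ [+], /o/ [−]), [back] (/y/ [−], /o/ [+]).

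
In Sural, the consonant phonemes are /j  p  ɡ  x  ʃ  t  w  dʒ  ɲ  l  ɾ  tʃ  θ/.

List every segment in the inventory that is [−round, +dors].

Checking each segment against [−round], [+dorsal]: /j/ (palatal glide), /ɡ/ (voiced velar stop), /x/ (voiceless velar fricative), /ɲ/ (palatal nasal) satisfy every feature; every other segment in the inventory fails at least one.

j, ɡ, x, ɲ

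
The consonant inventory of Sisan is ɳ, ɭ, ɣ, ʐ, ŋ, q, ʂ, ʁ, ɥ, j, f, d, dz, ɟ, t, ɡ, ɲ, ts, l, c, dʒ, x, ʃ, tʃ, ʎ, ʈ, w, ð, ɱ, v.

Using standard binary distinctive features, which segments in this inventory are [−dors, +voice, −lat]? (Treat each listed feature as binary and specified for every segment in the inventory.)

First, the [−dorsal] segments are /ɳ, ɭ, ʐ, ʂ, f, d, dz, t, ts, l, dʒ, ʃ, tʃ, ʈ, ð, ɱ, v/.
Among these, [+voice] gives /ɳ, ɭ, ʐ, d, dz, l, dʒ, ð, ɱ, v/.
Of those, [−lateral] leaves /ɳ, ʐ, d, dz, dʒ, ð, ɱ, v/.

ɳ, ʐ, d, dz, dʒ, ð, ɱ, v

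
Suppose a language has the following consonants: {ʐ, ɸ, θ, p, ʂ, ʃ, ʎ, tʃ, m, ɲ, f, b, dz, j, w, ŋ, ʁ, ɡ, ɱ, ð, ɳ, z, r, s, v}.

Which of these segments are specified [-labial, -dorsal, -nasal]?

The [-labial] segments are /ʐ, θ, ʂ, ʃ, ʎ, tʃ, ɲ, dz, j, ŋ, ʁ, ɡ, ð, ɳ, z, r, s/.
Of those, [-dorsal] gives /ʐ, θ, ʂ, ʃ, tʃ, dz, ð, ɳ, z, r, s/.
Within that set, [-nasal] leaves /ʐ, θ, ʂ, ʃ, tʃ, dz, ð, z, r, s/.

ʐ, θ, ʂ, ʃ, tʃ, dz, ð, z, r, s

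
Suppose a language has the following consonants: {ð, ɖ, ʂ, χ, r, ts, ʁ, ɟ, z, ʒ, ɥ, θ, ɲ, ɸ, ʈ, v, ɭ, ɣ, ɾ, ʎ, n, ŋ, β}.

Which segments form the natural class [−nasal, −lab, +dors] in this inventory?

χ, ʁ, ɟ, ɣ, ʎ

Among the inventory, the [−nasal] segments are /ð, ɖ, ʂ, χ, r, ts, ʁ, ɟ, z, ʒ, ɥ, θ, ɸ, ʈ, v, ɭ, ɣ, ɾ, ʎ, β/.
Then [−labial] gives /ð, ɖ, ʂ, χ, r, ts, ʁ, ɟ, z, ʒ, θ, ʈ, ɭ, ɣ, ɾ, ʎ/.
Of those, [+dorsal] leaves /χ, ʁ, ɟ, ɣ, ʎ/.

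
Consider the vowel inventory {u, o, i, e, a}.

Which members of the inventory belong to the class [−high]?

The [−high] segments here are /o, e, a/; the remaining /u, i/ are [+high].

o, e, a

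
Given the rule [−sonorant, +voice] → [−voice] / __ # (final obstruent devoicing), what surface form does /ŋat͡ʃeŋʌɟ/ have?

/ɟ/ satisfies [−sonorant, +voice] and sits in __ #. The [−voice] counterpart of the voiced palatal stop is /c/. Other segments in /ŋat͡ʃeŋʌɟ/ either fail the structural description or are not in the environment, so the surface form is [ŋat͡ʃeŋʌc].

[ŋat͡ʃeŋʌc]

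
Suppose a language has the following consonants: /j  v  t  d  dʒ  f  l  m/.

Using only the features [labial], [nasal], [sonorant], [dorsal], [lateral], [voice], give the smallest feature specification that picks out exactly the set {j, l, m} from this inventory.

[+sonorant]

Every target segment is [+sonorant] and no other inventory member is, so one feature is enough.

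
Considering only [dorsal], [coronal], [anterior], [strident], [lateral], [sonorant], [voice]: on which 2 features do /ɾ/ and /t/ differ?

/ɾ/ (alveolar tap) and /t/ (voiceless alveolar stop) agree on [-dorsal], [+coronal], [+anterior], [-strident], [-lateral]. They differ on [sonorant] (/ɾ/ [+], /t/ [-]), [voice] (/ɾ/ [+], /t/ [-]).

[sonorant], [voice]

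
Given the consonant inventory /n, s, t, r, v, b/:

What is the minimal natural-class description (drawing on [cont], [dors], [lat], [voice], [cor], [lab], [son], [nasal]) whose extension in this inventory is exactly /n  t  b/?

[−cont]

/n, t, b/ are exactly the [−continuant] segments in the inventory, so a single feature suffices.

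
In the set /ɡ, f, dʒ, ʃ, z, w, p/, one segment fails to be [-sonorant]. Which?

/dʒ, ɡ, ʃ, p, f, z/ are all [-sonorant]; /w/ (labial-velar glide) is [+sonorant].

w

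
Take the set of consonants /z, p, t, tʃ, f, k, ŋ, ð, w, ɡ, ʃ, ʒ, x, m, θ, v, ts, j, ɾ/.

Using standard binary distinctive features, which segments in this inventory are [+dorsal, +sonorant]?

ŋ, w, j

First, the [+dorsal] segments are /k, ŋ, w, ɡ, x, j/.
Among these, [+sonorant] leaves /ŋ, w, j/.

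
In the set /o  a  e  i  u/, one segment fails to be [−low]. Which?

/i, u, e, o/ are all [−low]; /a/ (low unrounded vowel) is [+low].

a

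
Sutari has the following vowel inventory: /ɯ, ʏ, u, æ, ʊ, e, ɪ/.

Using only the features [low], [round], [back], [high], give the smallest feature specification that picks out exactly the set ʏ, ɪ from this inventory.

[+high, −back]

The class [+high], [−back] has exactly /ʏ, ɪ/ as its extension in this inventory. No smaller conjunction from the listed features achieves this: [−back] alone would also admit /æ, e/; [+high] alone would also admit /ɯ, u, ʊ/; and checking the remaining single features turns up none with this extension.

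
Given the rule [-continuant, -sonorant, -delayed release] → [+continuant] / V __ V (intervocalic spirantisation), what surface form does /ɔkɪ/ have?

The only segment in the rule's environment that also matches [-continuant, -sonorant, -delayed release] is /k/. Applying [+continuant] turns the voiceless velar stop into /x/ (voiceless velar fricative), giving [ɔxɪ].

[ɔxɪ]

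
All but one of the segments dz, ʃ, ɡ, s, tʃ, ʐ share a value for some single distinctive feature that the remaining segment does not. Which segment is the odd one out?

[strident] (equivalently [coronal], [dorsal]) groups all but one: /ʐ, dz, tʃ, ʃ, s/ share [+strident] while /ɡ/ (voiced velar stop) alone is [−strident]. Removing any other segment would not leave a single-feature class that excludes it.

ɡ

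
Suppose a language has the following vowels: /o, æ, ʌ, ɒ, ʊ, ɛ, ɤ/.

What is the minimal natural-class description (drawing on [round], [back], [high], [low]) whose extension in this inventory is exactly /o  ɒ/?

[−high, +round]

The class [−high], [+round] has exactly /o, ɒ/ as its extension in this inventory. No smaller conjunction from the listed features achieves this: [+round] alone would also admit /ʊ/; [−high] alone would also admit /æ, ʌ, ɛ, ɤ/; and checking the remaining single features turns up none with this extension.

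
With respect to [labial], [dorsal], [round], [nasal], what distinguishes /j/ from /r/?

/j/ is the palatal glide and /r/ is the alveolar trill. Both are [-labial], [-round], [-nasal]. /j/ is [+dorsal] while /r/ is [-dorsal], so the distinguishing feature is [dorsal].

[dorsal]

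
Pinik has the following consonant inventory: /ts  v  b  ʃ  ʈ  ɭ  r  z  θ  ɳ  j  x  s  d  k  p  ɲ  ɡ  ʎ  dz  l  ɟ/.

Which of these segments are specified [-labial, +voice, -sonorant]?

Eliminate segments failing any feature: /ts, ʃ, ʈ, θ, x, s, k/ are [-voice]; /v, b, p/ are [+labial]; /ɭ, r, ɳ, j, ɲ, ʎ, l/ are [+sonorant]. The remaining /z, d, ɡ, dz, ɟ/ satisfy [-labial], [+voice], [-sonorant].

z, d, ɡ, dz, ɟ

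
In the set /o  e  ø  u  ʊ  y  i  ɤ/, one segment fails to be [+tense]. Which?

Every segment except /ʊ/ is [+tense]. /ʊ/ (high back rounded lax vowel) is [-tense], so it is the exception.

ʊ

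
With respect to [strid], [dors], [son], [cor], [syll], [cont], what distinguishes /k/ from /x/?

The two segments share [-strident], [+dorsal], [-sonorant], [-coronal], [-syllabic]. The only feature from the list on which they differ: /k/ is [-continuant] while /x/ is [+continuant].

[continuant]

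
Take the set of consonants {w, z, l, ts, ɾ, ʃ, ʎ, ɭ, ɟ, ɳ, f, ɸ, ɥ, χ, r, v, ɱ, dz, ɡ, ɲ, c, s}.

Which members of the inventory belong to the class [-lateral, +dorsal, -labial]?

Among the inventory, the [-lateral] segments are /w, z, ts, ɾ, ʃ, ɟ, ɳ, f, ɸ, ɥ, χ, r, v, ɱ, dz, ɡ, ɲ, c, s/.
Among these, [+dorsal] gives /w, ɟ, ɥ, χ, ɡ, ɲ, c/.
Within that set, [-labial] leaves /ɟ, χ, ɡ, ɲ, c/.

ɟ, χ, ɡ, ɲ, c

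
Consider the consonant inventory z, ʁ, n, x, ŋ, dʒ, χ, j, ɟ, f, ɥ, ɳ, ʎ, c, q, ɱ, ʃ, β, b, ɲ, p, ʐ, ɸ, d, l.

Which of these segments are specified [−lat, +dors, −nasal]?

Checking each segment against [−lateral], [+dorsal], [−nasal]: /ʁ/ (voiced uvular fricative), /x/ (voiceless velar fricative), /χ/ (voiceless uvular fricative), /j/ (palatal glide), /ɟ/ (voiced palatal stop), /ɥ/ (labial-palatal glide), among others, satisfy every feature; every other segment in the inventory fails at least one.

ʁ, x, χ, j, ɟ, ɥ, c, q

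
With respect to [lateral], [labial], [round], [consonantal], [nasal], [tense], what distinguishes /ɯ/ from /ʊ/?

The two segments share [−lateral], [−consonantal], [−nasal]. The only features from the list on which they differ: /ɯ/ is [−labial] while /ʊ/ is [+labial]; /ɯ/ is [−round] while /ʊ/ is [+round]; /ɯ/ is [+tense] while /ʊ/ is [−tense].

[labial], [round], [tense]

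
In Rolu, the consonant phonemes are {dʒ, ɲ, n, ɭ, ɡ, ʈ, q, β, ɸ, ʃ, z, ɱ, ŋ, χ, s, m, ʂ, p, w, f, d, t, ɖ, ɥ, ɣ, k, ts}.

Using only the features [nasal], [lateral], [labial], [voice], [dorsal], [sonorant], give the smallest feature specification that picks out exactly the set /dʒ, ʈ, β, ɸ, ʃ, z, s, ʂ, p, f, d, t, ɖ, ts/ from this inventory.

[−sonorant, −dorsal]

/dʒ, ʈ, β, ɸ, ʃ, z, s, ʂ, p, f, d, t, ɖ, ts/ are all [−sonorant], [−dorsal], and no other segment in the inventory matches both values. Dropping any one of them over-generates: [−dorsal] alone would also admit /n, ɭ, ɱ, m/; [−sonorant] alone would also admit /ɡ, q, χ, ɣ, …/. No other single listed feature picks out exactly this set either, so fewer than two features will not do.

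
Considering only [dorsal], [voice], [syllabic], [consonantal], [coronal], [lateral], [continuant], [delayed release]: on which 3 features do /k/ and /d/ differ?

/k/ is the voiceless velar stop and /d/ is the voiced alveolar stop. Both are [−syllabic], [+consonantal], [−lateral], [−continuant], [−delayed release]. /k/ is [−voice] while /d/ is [+voice]; /k/ is [−coronal] while /d/ is [+coronal]; /k/ is [+dorsal] while /d/ is [−dorsal], so the distinguishing features are [voice], [coronal], [dorsal].

[voice], [coronal], [dorsal]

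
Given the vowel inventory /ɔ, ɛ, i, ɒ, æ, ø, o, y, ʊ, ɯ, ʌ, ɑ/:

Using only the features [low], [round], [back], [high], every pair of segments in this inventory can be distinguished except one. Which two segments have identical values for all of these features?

Both /ɔ/ and /o/ are [−low], [+round], [+back], [−high]. Since the list omits [tense] — which does distinguish the mid back rounded lax vowel from the mid back rounded tense vowel — this pair collapses; all other pairs remain distinct.

ɔ, o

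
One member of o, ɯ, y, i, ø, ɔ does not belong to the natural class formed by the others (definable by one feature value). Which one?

[tense] groups all but one: /i, o, ɯ, ø, y/ share [+tense] while /ɔ/ (mid back rounded lax vowel) alone is [−tense]. Removing any other segment would not leave a single-feature class that excludes it.

ɔ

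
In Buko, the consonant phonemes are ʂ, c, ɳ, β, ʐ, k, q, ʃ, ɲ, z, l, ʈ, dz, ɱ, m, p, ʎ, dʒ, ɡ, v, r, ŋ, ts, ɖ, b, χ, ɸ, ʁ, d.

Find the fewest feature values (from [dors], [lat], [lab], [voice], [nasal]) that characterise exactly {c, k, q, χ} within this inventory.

/c, k, q, χ/ are all [-voice], [+dorsal], and no other segment in the inventory matches both values. Dropping any one of them over-generates: [+dorsal] alone would also admit /ɲ, ʎ, ɡ, ŋ, …/; [-voice] alone would also admit /ʂ, ʃ, ʈ, p, …/. No other single listed feature picks out exactly this set either, so fewer than two features will not do.

[-voice, +dors]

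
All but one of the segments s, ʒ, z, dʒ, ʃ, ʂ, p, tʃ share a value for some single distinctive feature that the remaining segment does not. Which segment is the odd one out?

p

The remaining segments after removing /p/ share [+strident]; /p/ (voiceless bilabial stop) is [−strident]. For every other candidate removal, the leftover set fails to share any single feature value that the removed segment lacks.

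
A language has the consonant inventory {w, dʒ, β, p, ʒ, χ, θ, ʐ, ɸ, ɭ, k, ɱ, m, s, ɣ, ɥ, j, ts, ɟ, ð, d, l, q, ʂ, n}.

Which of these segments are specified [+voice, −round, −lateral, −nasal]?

First, the [+voice] segments are /w, dʒ, β, ʒ, ʐ, ɭ, ɱ, m, ɣ, ɥ, j, ɟ, ð, d, l, n/.
Among these, [−round] gives /dʒ, β, ʒ, ʐ, ɭ, ɱ, m, ɣ, j, ɟ, ð, d, l, n/.
Of those, [−lateral] gives /dʒ, β, ʒ, ʐ, ɱ, m, ɣ, j, ɟ, ð, d, n/.
Then [−nasal] leaves /dʒ, β, ʒ, ʐ, ɣ, j, ɟ, ð, d/.

dʒ, β, ʒ, ʐ, ɣ, j, ɟ, ð, d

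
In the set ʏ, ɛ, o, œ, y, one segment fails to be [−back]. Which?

Every segment except /o/ is [−back]. /o/ (mid back rounded tense vowel) is [+back], so it is the exception.

o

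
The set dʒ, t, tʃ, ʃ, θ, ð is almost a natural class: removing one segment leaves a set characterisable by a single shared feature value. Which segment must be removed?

t

[distributed] groups all but one: /θ, ʃ, dʒ, ð, tʃ/ share [+distributed] while /t/ (voiceless alveolar stop) alone is [-distributed]. Removing any other segment would not leave a single-feature class that excludes it.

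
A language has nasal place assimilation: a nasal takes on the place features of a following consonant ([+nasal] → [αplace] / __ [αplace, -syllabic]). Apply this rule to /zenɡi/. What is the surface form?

The only nasal preceding a consonant is /n/ before /ɡ/. /ɡ/ is [+dorsal], so /n/ → /ŋ/, giving [zeŋɡi].

[zeŋɡi]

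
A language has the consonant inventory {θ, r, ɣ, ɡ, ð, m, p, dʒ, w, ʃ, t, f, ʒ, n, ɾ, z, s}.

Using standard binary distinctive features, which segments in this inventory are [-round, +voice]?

r, ɣ, ɡ, ð, m, dʒ, ʒ, n, ɾ, z

Checking each segment against [-round], [+voice]: /r/ (alveolar trill), /ɣ/ (voiced velar fricative), /ɡ/ (voiced velar stop), /ð/ (voiced dental fricative), /m/ (bilabial nasal), /dʒ/ (voiced postalveolar affricate), among others, satisfy every feature; every other segment in the inventory fails at least one.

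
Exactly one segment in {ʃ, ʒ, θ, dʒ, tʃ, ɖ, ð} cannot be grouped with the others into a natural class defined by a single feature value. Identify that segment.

ɖ

[distributed] groups all but one: /ʒ, tʃ, ð, ʃ, θ, dʒ/ share [+distributed] while /ɖ/ (voiced retroflex stop) alone is [-distributed]. Removing any other segment would not leave a single-feature class that excludes it.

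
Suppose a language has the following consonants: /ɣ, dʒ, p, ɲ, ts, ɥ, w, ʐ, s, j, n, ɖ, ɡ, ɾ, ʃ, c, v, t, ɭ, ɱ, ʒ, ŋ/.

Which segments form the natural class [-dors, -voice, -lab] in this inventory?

ts, s, ʃ, t

Eliminate segments failing any feature: /ɣ, ɲ, ɥ, w, j, ɡ, c, ŋ/ are [+dorsal]; /dʒ, ʐ, n, ɖ, ɾ, v, ɭ, ɱ, ʒ/ are [+voice]; /p/ is [+labial]. The remaining /ts, s, ʃ, t/ satisfy [-dorsal], [-voice], [-labial].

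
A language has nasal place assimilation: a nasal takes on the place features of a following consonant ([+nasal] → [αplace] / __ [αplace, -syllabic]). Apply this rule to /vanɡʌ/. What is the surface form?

[vaŋɡʌ]

In /vanɡʌ/, the nasal /n/ precedes /ɡ/, which is [+dorsal]. The nasal assimilates in place, becoming the [+dorsal] nasal /ŋ/. The surface form is [vaŋɡʌ].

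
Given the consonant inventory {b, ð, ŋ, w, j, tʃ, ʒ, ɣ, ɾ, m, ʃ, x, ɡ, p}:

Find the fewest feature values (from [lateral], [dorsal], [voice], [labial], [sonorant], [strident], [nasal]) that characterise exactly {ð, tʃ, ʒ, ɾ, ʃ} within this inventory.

The class [−labial], [−dorsal] has exactly /ð, tʃ, ʒ, ɾ, ʃ/ as its extension in this inventory. No smaller conjunction from the listed features achieves this: [−dorsal] alone would also admit /b, m, p/; [−labial] alone would also admit /ŋ, j, ɣ, x, …/; and checking the remaining single features turns up none with this extension.

[−labial, −dorsal]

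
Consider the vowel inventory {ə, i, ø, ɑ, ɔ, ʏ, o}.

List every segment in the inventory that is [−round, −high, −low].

Eliminate segments failing any feature: /i/ is [+high]; /ø, ɔ, ʏ, o/ are [+round]; /ɑ/ is [+low]. The remaining /ə/ satisfy [−round], [−high], [−low].

ə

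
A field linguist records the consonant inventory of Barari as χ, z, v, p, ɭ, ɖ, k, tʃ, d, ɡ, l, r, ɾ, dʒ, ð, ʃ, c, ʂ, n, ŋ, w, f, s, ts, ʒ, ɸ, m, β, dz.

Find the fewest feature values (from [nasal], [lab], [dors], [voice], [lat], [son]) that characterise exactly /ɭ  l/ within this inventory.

[+lat]

The target set is precisely the extension of [+lateral] in this inventory.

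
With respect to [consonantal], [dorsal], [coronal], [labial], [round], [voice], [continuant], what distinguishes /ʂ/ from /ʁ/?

/ʂ/ is the voiceless retroflex fricative and /ʁ/ is the voiced uvular fricative. Both are [+consonantal], [−labial], [−round], [+continuant]. /ʂ/ is [−voice] while /ʁ/ is [+voice]; /ʂ/ is [+coronal] while /ʁ/ is [−coronal]; /ʂ/ is [−dorsal] while /ʁ/ is [+dorsal], so the distinguishing features are [voice], [coronal], [dorsal].

[voice], [coronal], [dorsal]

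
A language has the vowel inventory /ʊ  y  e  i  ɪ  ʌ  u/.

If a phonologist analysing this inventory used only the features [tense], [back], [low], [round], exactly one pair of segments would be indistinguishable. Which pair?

i, e

Both /i/ and /e/ are [+tense], [-back], [-low], [-round]. Since the list omits [high] — which does distinguish the high front unrounded tense vowel from the mid front unrounded tense vowel — this pair collapses; all other pairs remain distinct.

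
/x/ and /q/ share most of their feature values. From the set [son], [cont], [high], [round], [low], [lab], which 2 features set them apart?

[continuant], [high]

/x/ (voiceless velar fricative) and /q/ (voiceless uvular stop) agree on [−sonorant], [−round], [−low], [−labial]. They differ on [continuant] (/x/ [+], /q/ [−]), [high] (/x/ [+], /q/ [−]).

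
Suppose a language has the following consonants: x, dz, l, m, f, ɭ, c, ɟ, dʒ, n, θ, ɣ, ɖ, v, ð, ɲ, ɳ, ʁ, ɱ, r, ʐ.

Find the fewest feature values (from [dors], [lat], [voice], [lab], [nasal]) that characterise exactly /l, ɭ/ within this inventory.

[+lat]

Every target segment is [+lateral] and no other inventory member is, so one feature is enough.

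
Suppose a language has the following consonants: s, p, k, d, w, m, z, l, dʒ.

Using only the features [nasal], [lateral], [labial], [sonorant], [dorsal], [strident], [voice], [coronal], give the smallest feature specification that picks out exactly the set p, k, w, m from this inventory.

[−coronal]

The target set is precisely the extension of [−coronal] in this inventory.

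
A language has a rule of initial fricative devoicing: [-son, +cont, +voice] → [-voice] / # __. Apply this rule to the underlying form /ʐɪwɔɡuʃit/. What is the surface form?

[ʂɪwɔɡuʃit]

/ʐ/ satisfies [-son, +cont, +voice] and sits in # __. The [-voice] counterpart of the voiced retroflex fricative is /ʂ/. Other segments in /ʐɪwɔɡuʃit/ either fail the structural description or are not in the environment, so the surface form is [ʂɪwɔɡuʃit].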